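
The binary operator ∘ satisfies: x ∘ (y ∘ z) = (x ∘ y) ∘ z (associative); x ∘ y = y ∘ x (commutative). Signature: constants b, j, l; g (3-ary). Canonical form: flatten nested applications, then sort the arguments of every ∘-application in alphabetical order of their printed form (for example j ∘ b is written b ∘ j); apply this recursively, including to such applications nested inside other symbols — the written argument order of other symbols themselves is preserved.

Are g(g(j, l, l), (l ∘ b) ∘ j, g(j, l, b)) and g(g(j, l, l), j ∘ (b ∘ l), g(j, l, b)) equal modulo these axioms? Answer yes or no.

Answer: yes — both canonical forms are g(g(j, l, l), b ∘ j ∘ l, g(j, l, b))

Derivation:
Left:  g(g(j, l, l), (l ∘ b) ∘ j, g(j, l, b))
  Descend into:  (l ∘ b) ∘ j
  Flatten:  l ∘ b ∘ j
  Order the arguments:  b ∘ j ∘ l
  Rebuild:  g(g(j, l, l), b ∘ j ∘ l, g(j, l, b))
Right:  g(g(j, l, l), j ∘ (b ∘ l), g(j, l, b))
  Descend into:  j ∘ (b ∘ l)
  Merge nested applications:  j ∘ b ∘ l
  Sort:  b ∘ j ∘ l
  Reassemble:  g(g(j, l, l), b ∘ j ∘ l, g(j, l, b))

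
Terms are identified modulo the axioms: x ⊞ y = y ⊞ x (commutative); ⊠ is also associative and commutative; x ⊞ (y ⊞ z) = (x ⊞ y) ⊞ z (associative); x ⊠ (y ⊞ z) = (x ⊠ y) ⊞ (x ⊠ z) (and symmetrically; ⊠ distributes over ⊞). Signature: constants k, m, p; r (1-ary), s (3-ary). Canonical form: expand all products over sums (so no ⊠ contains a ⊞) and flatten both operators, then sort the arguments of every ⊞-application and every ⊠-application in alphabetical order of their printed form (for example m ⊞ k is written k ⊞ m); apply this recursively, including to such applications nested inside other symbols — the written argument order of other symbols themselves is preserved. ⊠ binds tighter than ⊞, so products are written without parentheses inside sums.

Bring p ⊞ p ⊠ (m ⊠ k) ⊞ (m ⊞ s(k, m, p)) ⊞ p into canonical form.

Flatten:  p ⊞ k ⊠ m ⊠ p ⊞ m ⊞ s(k, m, p) ⊞ p
Order the arguments:  k ⊠ m ⊠ p ⊞ m ⊞ p ⊞ p ⊞ s(k, m, p)

Answer: k ⊠ m ⊠ p ⊞ m ⊞ p ⊞ p ⊞ s(k, m, p)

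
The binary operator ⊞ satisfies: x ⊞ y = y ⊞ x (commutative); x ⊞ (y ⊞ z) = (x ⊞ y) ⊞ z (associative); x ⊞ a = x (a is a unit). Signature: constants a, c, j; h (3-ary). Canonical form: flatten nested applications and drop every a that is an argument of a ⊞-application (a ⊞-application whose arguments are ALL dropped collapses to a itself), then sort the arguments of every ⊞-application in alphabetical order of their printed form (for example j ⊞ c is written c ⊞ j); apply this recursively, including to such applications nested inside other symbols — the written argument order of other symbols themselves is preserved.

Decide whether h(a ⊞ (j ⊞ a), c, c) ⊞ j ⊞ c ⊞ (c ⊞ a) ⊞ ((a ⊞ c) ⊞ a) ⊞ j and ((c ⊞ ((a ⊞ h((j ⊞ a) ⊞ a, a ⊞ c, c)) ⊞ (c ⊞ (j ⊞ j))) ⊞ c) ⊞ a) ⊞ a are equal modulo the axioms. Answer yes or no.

Answer: yes — both canonical forms are c ⊞ c ⊞ c ⊞ h(j, c, c) ⊞ j ⊞ j

Derivation:
Left:  h(a ⊞ (j ⊞ a), c, c) ⊞ j ⊞ c ⊞ (c ⊞ a) ⊞ ((a ⊞ c) ⊞ a) ⊞ j
  Flatten:  h(a ⊞ (j ⊞ a), c, c) ⊞ j ⊞ c ⊞ c ⊞ a ⊞ a ⊞ c ⊞ a ⊞ j
  Inside:  h(a ⊞ (j ⊞ a), c, c)  →  h(j, c, c)
  Unit:  drop a (×3)
  Order the arguments:  c ⊞ c ⊞ c ⊞ h(j, c, c) ⊞ j ⊞ j
Right:  ((c ⊞ ((a ⊞ h((j ⊞ a) ⊞ a, a ⊞ c, c)) ⊞ (c ⊞ (j ⊞ j))) ⊞ c) ⊞ a) ⊞ a
  Merge nested applications:  c ⊞ a ⊞ h((j ⊞ a) ⊞ a, a ⊞ c, c) ⊞ c ⊞ j ⊞ j ⊞ c ⊞ a ⊞ a
  Inside:  h((j ⊞ a) ⊞ a, a ⊞ c, c)  →  h(j, c, c)
  Units out:  drop a (×3)
  Order the arguments:  c ⊞ c ⊞ c ⊞ h(j, c, c) ⊞ j ⊞ j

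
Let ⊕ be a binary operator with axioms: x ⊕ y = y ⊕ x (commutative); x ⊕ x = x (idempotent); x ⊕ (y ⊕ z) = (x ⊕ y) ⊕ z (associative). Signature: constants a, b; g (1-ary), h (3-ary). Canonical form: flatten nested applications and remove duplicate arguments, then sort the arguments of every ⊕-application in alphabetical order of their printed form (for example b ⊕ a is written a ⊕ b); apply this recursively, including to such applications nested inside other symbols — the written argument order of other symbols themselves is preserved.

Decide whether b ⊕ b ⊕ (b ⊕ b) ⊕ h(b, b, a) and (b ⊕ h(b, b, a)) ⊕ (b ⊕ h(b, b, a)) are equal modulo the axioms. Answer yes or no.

Answer: yes — both canonical forms are b ⊕ h(b, b, a)

Derivation:
Left:  b ⊕ b ⊕ (b ⊕ b) ⊕ h(b, b, a)
  Un-nest:  b ⊕ b ⊕ b ⊕ b ⊕ h(b, b, a)
  Idempotence:  drop duplicate b, b, b
  Sort arguments:  b ⊕ h(b, b, a)
Right:  (b ⊕ h(b, b, a)) ⊕ (b ⊕ h(b, b, a))
  Merge nested applications:  b ⊕ h(b, b, a) ⊕ b ⊕ h(b, b, a)
  Deduplicate:  drop duplicate b, h(b, b, a)
  Sort:  b ⊕ h(b, b, a)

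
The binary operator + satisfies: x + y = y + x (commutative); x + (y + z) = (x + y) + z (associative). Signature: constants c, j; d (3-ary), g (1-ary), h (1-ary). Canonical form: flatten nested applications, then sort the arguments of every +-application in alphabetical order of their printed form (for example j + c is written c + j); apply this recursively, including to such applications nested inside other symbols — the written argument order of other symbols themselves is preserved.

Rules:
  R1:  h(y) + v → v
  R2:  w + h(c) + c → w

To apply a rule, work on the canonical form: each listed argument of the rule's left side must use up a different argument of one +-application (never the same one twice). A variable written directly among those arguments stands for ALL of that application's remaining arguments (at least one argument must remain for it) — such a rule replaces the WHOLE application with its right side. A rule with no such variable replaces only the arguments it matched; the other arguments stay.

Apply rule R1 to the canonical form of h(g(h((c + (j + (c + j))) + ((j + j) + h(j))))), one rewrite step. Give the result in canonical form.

Answer: h(g(h(c + c + j + j + j + j)))

Derivation:
Canonical form:  h(g(h(c + c + h(j) + j + j + j + j)))
Apply R1:  consuming h(j);  v := c + c + j + j + j + j, y := j
The variable takes the whole remainder — replace the entire application.
Result:  h(g(h(c + c + j + j + j + j)))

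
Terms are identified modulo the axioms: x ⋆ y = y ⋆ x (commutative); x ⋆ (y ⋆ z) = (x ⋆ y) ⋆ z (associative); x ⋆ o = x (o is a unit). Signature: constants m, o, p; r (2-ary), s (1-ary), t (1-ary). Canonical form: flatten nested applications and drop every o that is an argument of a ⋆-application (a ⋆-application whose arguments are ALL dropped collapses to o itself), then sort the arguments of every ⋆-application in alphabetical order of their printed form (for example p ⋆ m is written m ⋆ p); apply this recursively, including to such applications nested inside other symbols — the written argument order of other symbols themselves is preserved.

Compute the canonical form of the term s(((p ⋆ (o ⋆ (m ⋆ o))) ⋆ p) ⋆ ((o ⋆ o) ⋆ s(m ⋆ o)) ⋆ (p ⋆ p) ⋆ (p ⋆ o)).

Answer: s(m ⋆ p ⋆ p ⋆ p ⋆ p ⋆ p ⋆ s(m))

Derivation:
Descend into:  ((p ⋆ (o ⋆ (m ⋆ o))) ⋆ p) ⋆ ((o ⋆ o) ⋆ s(m ⋆ o)) ⋆ (p ⋆ p) ⋆ (p ⋆ o)
Un-nest:  p ⋆ o ⋆ m ⋆ o ⋆ p ⋆ o ⋆ o ⋆ s(m ⋆ o) ⋆ p ⋆ p ⋆ p ⋆ o
Inside:  s(m ⋆ o)  →  s(m)
Units out:  drop o (×5)
Sort:  m ⋆ p ⋆ p ⋆ p ⋆ p ⋆ p ⋆ s(m)
Rebuild:  s(m ⋆ p ⋆ p ⋆ p ⋆ p ⋆ p ⋆ s(m))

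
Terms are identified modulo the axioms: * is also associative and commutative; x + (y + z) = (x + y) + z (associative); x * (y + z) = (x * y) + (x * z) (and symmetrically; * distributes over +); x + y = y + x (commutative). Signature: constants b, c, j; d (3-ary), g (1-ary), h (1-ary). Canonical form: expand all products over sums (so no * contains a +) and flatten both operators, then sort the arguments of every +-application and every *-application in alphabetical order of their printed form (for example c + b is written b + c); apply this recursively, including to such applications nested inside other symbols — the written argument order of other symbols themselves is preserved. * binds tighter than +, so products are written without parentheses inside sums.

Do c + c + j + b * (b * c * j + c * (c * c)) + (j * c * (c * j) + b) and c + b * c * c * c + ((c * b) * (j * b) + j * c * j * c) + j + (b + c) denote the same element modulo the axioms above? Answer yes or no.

Answer: yes — both canonical forms are b + b * b * c * j + b * c * c * c + c + c + c * c * j * j + j

Derivation:
Left:  c + c + j + b * (b * c * j + c * (c * c)) + (j * c * (c * j) + b)
  Distribute:  c + c + j + b * b * c * j + b * c * c * c + c * c * j * j + b
  Sort:  b + b * b * c * j + b * c * c * c + c + c + c * c * j * j + j
Right:  c + b * c * c * c + ((c * b) * (j * b) + j * c * j * c) + j + (b + c)
  Un-nest:  c + b * c * c * c + b * b * c * j + c * c * j * j + j + b + c
  Sort:  b + b * b * c * j + b * c * c * c + c + c + c * c * j * j + j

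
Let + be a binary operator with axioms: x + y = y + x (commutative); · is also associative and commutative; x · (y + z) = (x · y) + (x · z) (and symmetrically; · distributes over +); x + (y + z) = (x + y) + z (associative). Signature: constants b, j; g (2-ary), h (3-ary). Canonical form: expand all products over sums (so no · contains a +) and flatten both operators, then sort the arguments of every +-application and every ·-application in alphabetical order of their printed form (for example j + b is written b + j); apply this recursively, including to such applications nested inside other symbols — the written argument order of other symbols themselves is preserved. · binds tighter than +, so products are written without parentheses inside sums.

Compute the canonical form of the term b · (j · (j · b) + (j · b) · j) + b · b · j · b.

Expand:  b · b · j · j + b · b · j · j + b · b · b · j
Sort arguments:  b · b · b · j + b · b · j · j + b · b · j · j

Answer: b · b · b · j + b · b · j · j + b · b · j · j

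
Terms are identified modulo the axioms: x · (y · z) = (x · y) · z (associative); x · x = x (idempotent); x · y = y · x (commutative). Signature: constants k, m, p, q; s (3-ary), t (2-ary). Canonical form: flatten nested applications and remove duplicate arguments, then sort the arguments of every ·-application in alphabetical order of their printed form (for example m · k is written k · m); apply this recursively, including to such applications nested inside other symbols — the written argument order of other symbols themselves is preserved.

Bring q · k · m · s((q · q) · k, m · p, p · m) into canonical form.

Canonicalize subterm:  s((q · q) · k, m · p, p · m)  →  s(k · q, m · p, m · p)
Sort arguments:  k · m · q · s(k · q, m · p, m · p)

Answer: k · m · q · s(k · q, m · p, m · p)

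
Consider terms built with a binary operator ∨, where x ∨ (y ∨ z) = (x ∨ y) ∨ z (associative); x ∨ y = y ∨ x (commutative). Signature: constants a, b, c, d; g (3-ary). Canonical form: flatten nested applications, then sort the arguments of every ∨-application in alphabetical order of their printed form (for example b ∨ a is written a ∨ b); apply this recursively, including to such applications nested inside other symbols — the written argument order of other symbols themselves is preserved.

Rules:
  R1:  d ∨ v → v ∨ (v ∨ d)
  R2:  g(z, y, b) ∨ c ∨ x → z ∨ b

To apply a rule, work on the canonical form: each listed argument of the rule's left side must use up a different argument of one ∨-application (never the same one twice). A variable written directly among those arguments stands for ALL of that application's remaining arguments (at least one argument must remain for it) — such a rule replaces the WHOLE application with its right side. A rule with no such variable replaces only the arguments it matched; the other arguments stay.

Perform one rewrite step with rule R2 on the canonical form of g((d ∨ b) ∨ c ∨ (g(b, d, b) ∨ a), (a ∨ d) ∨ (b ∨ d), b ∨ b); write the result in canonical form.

Answer: g(b ∨ b, a ∨ b ∨ d ∨ d, b ∨ b)

Derivation:
Canonical form:  g(a ∨ b ∨ c ∨ d ∨ g(b, d, b), a ∨ b ∨ d ∨ d, b ∨ b)
R2 matches:  uses c, g(b, d, b);  x := a ∨ b ∨ d, y := d, z := b
The extension variable absorbs all remaining arguments, so the whole application is rewritten.
New term:  g(b ∨ b, a ∨ b ∨ d ∨ d, b ∨ b)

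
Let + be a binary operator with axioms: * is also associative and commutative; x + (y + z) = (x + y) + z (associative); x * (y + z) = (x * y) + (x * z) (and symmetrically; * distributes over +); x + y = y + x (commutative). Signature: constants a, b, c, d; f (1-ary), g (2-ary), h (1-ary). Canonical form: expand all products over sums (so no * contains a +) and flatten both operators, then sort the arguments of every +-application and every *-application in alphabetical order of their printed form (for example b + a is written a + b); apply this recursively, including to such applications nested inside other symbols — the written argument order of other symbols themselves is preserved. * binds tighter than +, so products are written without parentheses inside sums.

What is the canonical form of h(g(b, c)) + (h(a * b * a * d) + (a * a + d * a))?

Flatten:  h(g(b, c)) + h(a * a * b * d) + a * a + a * d
Order the arguments:  a * a + a * d + h(a * a * b * d) + h(g(b, c))

Answer: a * a + a * d + h(a * a * b * d) + h(g(b, c))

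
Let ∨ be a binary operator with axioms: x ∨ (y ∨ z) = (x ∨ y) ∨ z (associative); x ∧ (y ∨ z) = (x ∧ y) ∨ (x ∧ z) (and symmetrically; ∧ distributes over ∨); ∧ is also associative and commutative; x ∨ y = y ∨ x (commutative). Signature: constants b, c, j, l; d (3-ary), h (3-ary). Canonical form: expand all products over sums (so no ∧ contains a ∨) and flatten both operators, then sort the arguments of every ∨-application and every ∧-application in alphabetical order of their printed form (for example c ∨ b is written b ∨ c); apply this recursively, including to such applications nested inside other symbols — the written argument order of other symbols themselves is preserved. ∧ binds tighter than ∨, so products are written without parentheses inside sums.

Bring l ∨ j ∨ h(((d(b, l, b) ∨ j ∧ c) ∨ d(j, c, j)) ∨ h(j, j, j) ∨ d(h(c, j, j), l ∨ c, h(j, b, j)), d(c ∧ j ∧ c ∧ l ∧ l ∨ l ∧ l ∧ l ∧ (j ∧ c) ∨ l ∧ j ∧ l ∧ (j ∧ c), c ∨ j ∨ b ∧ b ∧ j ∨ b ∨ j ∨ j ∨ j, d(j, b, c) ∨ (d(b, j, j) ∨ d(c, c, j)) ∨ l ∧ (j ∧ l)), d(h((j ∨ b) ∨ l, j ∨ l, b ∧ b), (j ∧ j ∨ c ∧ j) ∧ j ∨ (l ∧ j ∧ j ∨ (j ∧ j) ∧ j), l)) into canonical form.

Expand:  l ∨ j ∨ h(c ∧ j ∨ d(b, l, b) ∨ d(h(c, j, j), c ∨ l, h(j, b, j)) ∨ d(j, c, j) ∨ h(j, j, j), d(c ∧ c ∧ j ∧ l ∧ l ∨ c ∧ j ∧ j ∧ l ∧ l ∨ c ∧ j ∧ l ∧ l ∧ l, b ∨ b ∧ b ∧ j ∨ c ∨ j ∨ j ∨ j ∨ j, d(b, j, j) ∨ d(c, c, j) ∨ d(j, b, c) ∨ j ∧ l ∧ l), d(h(b ∨ j ∨ l, j ∨ l, b ∧ b), c ∧ j ∧ j ∨ j ∧ j ∧ j ∨ j ∧ j ∧ j ∨ j ∧ j ∧ l, l))
Sort arguments:  h(c ∧ j ∨ d(b, l, b) ∨ d(h(c, j, j), c ∨ l, h(j, b, j)) ∨ d(j, c, j) ∨ h(j, j, j), d(c ∧ c ∧ j ∧ l ∧ l ∨ c ∧ j ∧ j ∧ l ∧ l ∨ c ∧ j ∧ l ∧ l ∧ l, b ∨ b ∧ b ∧ j ∨ c ∨ j ∨ j ∨ j ∨ j, d(b, j, j) ∨ d(c, c, j) ∨ d(j, b, c) ∨ j ∧ l ∧ l), d(h(b ∨ j ∨ l, j ∨ l, b ∧ b), c ∧ j ∧ j ∨ j ∧ j ∧ j ∨ j ∧ j ∧ j ∨ j ∧ j ∧ l, l)) ∨ j ∨ l

Answer: h(c ∧ j ∨ d(b, l, b) ∨ d(h(c, j, j), c ∨ l, h(j, b, j)) ∨ d(j, c, j) ∨ h(j, j, j), d(c ∧ c ∧ j ∧ l ∧ l ∨ c ∧ j ∧ j ∧ l ∧ l ∨ c ∧ j ∧ l ∧ l ∧ l, b ∨ b ∧ b ∧ j ∨ c ∨ j ∨ j ∨ j ∨ j, d(b, j, j) ∨ d(c, c, j) ∨ d(j, b, c) ∨ j ∧ l ∧ l), d(h(b ∨ j ∨ l, j ∨ l, b ∧ b), c ∧ j ∧ j ∨ j ∧ j ∧ j ∨ j ∧ j ∧ j ∨ j ∧ j ∧ l, l)) ∨ j ∨ l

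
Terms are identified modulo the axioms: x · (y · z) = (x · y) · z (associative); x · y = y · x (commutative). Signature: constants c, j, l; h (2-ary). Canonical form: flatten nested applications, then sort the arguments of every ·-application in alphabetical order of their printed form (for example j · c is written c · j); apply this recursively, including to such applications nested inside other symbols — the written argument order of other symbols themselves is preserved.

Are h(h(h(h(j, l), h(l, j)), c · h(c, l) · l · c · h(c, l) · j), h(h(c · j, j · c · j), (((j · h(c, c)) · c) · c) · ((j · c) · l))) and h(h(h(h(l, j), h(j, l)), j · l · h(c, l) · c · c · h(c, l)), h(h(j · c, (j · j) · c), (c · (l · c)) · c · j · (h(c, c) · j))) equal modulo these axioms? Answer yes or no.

Left:  h(h(h(h(j, l), h(l, j)), c · h(c, l) · l · c · h(c, l) · j), h(h(c · j, j · c · j), (((j · h(c, c)) · c) · c) · ((j · c) · l)))
  Work inside:  (((j · h(c, c)) · c) · c) · ((j · c) · l)
  Flatten:  j · h(c, c) · c · c · j · c · l
  Sort arguments:  c · c · c · h(c, c) · j · j · l
  Rebuild:  h(h(h(h(j, l), h(l, j)), c · c · h(c, l) · h(c, l) · j · l), h(h(c · j, c · j · j), c · c · c · h(c, c) · j · j · l))
Right:  h(h(h(h(l, j), h(j, l)), j · l · h(c, l) · c · c · h(c, l)), h(h(j · c, (j · j) · c), (c · (l · c)) · c · j · (h(c, c) · j)))
  Descend into:  (c · (l · c)) · c · j · (h(c, c) · j)
  Un-nest:  c · l · c · c · j · h(c, c) · j
  Order the arguments:  c · c · c · h(c, c) · j · j · l
  Reassemble:  h(h(h(h(l, j), h(j, l)), c · c · h(c, l) · h(c, l) · j · l), h(h(c · j, c · j · j), c · c · c · h(c, c) · j · j · l))

Answer: no — h(h(h(h(j, l), h(l, j)), c · c · h(c, l) · h(c, l) · j · l), h(h(c · j, c · j · j), c · c · c · h(c, c) · j · j · l)) vs h(h(h(h(l, j), h(j, l)), c · c · h(c, l) · h(c, l) · j · l), h(h(c · j, c · j · j), c · c · c · h(c, c) · j · j · l))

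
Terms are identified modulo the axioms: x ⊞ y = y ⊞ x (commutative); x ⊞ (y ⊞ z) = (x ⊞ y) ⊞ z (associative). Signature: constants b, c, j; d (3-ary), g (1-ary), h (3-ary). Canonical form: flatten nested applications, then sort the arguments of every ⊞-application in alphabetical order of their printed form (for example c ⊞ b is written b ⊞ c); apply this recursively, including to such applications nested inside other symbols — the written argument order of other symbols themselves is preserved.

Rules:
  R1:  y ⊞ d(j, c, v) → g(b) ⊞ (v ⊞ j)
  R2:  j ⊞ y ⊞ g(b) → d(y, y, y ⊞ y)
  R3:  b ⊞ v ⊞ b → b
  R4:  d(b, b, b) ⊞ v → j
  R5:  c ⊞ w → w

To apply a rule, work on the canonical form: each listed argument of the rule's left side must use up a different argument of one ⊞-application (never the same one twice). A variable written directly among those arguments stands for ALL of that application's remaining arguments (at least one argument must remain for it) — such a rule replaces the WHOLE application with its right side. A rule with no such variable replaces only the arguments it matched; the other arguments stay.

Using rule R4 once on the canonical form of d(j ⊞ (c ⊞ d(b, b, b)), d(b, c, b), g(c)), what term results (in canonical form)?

Answer: d(j, d(b, c, b), g(c))

Derivation:
Canonical form:  d(c ⊞ d(b, b, b) ⊞ j, d(b, c, b), g(c))
R4 matches:  uses d(b, b, b);  v := c ⊞ j
Every leftover argument binds to the variable; the entire application is replaced.
New term:  d(j, d(b, c, b), g(c))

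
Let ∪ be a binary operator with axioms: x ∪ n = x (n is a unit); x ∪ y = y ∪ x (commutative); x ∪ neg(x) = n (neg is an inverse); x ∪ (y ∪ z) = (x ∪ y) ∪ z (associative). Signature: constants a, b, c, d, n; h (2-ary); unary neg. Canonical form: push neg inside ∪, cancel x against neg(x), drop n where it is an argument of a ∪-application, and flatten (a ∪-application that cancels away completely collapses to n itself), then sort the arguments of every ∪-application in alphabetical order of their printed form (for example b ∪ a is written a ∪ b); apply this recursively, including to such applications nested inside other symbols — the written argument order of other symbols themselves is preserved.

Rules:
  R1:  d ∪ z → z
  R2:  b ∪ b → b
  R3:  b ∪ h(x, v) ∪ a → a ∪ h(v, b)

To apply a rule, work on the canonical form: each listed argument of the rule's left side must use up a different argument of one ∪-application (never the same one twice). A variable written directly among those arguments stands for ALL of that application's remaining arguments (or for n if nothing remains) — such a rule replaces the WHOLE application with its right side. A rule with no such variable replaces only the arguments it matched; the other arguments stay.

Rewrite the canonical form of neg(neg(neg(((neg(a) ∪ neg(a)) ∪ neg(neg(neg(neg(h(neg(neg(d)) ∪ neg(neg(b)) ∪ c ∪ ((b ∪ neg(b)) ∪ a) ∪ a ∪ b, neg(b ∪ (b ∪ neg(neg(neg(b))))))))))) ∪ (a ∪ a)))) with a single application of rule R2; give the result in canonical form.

Answer: neg(h(a ∪ a ∪ b ∪ c ∪ d, neg(b)))

Derivation:
Canonical form:  neg(h(a ∪ a ∪ b ∪ b ∪ c ∪ d, neg(b)))
R2 matches:  uses b, b
New term:  neg(h(a ∪ a ∪ b ∪ c ∪ d, neg(b)))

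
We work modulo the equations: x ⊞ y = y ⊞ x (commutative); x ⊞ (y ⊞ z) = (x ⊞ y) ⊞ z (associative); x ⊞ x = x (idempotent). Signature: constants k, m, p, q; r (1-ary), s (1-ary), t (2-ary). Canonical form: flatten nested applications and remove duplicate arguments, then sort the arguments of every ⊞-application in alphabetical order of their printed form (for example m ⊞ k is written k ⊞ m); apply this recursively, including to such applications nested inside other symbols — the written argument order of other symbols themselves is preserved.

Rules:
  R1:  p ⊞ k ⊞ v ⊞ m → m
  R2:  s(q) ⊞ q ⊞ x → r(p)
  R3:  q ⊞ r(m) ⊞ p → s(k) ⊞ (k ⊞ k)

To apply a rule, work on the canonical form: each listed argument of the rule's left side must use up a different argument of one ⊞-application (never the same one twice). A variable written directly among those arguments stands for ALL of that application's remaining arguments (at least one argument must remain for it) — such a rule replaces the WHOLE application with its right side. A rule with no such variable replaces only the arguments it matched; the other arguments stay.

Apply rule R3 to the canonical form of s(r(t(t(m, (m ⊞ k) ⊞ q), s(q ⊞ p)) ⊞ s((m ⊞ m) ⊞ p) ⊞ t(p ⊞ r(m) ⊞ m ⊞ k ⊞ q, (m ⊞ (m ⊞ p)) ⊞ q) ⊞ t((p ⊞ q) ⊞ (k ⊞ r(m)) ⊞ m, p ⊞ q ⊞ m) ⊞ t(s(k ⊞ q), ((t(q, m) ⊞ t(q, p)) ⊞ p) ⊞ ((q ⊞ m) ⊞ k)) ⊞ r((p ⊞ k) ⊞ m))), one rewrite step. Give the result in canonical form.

Canonical form:  s(r(r(k ⊞ m ⊞ p) ⊞ s(m ⊞ p) ⊞ t(k ⊞ m ⊞ p ⊞ q ⊞ r(m), m ⊞ p ⊞ q) ⊞ t(s(k ⊞ q), k ⊞ m ⊞ p ⊞ q ⊞ t(q, m) ⊞ t(q, p)) ⊞ t(t(m, k ⊞ m ⊞ q), s(p ⊞ q))))
Apply R3:  consuming p, q, r(m)
Result:  s(r(r(k ⊞ m ⊞ p) ⊞ s(m ⊞ p) ⊞ t(k ⊞ m ⊞ s(k), m ⊞ p ⊞ q) ⊞ t(s(k ⊞ q), k ⊞ m ⊞ p ⊞ q ⊞ t(q, m) ⊞ t(q, p)) ⊞ t(t(m, k ⊞ m ⊞ q), s(p ⊞ q))))

Answer: s(r(r(k ⊞ m ⊞ p) ⊞ s(m ⊞ p) ⊞ t(k ⊞ m ⊞ s(k), m ⊞ p ⊞ q) ⊞ t(s(k ⊞ q), k ⊞ m ⊞ p ⊞ q ⊞ t(q, m) ⊞ t(q, p)) ⊞ t(t(m, k ⊞ m ⊞ q), s(p ⊞ q))))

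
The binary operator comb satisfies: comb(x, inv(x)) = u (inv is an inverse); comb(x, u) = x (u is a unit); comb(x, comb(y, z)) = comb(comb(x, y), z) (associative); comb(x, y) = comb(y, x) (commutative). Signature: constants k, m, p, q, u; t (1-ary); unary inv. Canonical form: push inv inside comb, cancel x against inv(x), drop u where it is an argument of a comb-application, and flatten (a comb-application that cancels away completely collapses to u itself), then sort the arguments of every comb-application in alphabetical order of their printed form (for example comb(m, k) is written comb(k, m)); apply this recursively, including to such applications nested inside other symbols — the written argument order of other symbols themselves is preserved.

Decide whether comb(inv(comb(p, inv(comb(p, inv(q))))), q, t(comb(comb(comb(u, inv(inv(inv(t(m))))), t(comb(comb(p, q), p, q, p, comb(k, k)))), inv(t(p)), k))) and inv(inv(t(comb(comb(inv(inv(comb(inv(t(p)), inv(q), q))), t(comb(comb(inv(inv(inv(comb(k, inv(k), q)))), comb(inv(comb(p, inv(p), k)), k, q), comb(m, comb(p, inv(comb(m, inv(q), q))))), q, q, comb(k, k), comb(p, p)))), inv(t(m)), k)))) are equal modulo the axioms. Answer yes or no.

Answer: yes — both canonical forms are t(comb(inv(t(m)), inv(t(p)), k, t(comb(k, k, p, p, p, q, q))))

Derivation:
Left:  comb(inv(comb(p, inv(comb(p, inv(q))))), q, t(comb(comb(comb(u, inv(inv(inv(t(m))))), t(comb(comb(p, q), p, q, p, comb(k, k)))), inv(t(p)), k)))
  Push inv inside:  distribute inv over comb and collapse double inv
  Cancel inverse pairs:  p cancels; q cancels
  Combine occurrences:  t(comb(inv(t(m)), inv(t(p)), k, t(comb(k, k, p, p, p, q, q))))
Right:  inv(inv(t(comb(comb(inv(inv(comb(inv(t(p)), inv(q), q))), t(comb(comb(inv(inv(inv(comb(k, inv(k), q)))), comb(inv(comb(p, inv(p), k)), k, q), comb(m, comb(p, inv(comb(m, inv(q), q))))), q, q, comb(k, k), comb(p, p)))), inv(t(m)), k))))
  Push inv inside:  distribute inv over comb and collapse double inv
  Collect:  t(comb(inv(t(m)), inv(t(p)), k, t(comb(k, k, p, p, p, q, q))))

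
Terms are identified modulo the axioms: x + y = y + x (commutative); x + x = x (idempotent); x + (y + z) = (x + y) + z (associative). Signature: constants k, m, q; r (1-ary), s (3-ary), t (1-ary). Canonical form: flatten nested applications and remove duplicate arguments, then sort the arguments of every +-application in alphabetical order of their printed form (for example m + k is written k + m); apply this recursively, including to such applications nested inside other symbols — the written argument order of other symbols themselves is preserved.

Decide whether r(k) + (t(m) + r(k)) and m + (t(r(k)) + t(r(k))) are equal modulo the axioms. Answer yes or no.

Left:  r(k) + (t(m) + r(k))
  Merge nested applications:  r(k) + t(m) + r(k)
  Idempotence:  drop duplicate r(k)
  Order the arguments:  r(k) + t(m)
Right:  m + (t(r(k)) + t(r(k)))
  Un-nest:  m + t(r(k)) + t(r(k))
  Idempotence:  drop duplicate t(r(k))
  Order the arguments:  m + t(r(k))

Answer: no — r(k) + t(m) vs m + t(r(k))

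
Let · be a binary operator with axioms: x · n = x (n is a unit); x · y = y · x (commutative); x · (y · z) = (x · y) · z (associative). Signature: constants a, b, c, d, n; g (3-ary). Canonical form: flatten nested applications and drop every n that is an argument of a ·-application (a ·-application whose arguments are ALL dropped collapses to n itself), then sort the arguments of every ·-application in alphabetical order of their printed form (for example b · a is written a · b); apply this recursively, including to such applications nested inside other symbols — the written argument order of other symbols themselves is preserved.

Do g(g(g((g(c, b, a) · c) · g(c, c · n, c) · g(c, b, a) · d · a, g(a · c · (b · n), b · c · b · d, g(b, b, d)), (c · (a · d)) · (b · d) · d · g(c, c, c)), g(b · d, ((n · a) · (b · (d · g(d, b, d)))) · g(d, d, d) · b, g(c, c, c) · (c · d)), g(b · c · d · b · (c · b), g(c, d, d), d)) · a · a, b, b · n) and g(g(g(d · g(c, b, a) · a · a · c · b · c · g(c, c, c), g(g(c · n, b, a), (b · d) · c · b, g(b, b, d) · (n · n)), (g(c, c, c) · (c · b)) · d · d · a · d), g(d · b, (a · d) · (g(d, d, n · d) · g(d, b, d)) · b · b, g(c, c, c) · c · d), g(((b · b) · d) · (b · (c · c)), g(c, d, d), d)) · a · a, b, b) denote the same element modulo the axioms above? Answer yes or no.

Answer: no — g(a · a · g(g(a · c · d · g(c, b, a) · g(c, b, a) · g(c, c, c), g(a · b · c, b · b · c · d, g(b, b, d)), a · b · c · d · d · d · g(c, c, c)), g(b · d, a · b · b · d · g(d, b, d) · g(d, d, d), c · d · g(c, c, c)), g(b · b · b · c · c · d, g(c, d, d), d)), b, b) vs g(a · a · g(g(a · a · b · c · c · d · g(c, b, a) · g(c, c, c), g(g(c, b, a), b · b · c · d, g(b, b, d)), a · b · c · d · d · d · g(c, c, c)), g(b · d, a · b · b · d · g(d, b, d) · g(d, d, d), c · d · g(c, c, c)), g(b · b · b · c · c · d, g(c, d, d), d)), b, b)

Derivation:
Left:  g(g(g((g(c, b, a) · c) · g(c, c · n, c) · g(c, b, a) · d · a, g(a · c · (b · n), b · c · b · d, g(b, b, d)), (c · (a · d)) · (b · d) · d · g(c, c, c)), g(b · d, ((n · a) · (b · (d · g(d, b, d)))) · g(d, d, d) · b, g(c, c, c) · (c · d)), g(b · c · d · b · (c · b), g(c, d, d), d)) · a · a, b, b · n)
  Focus inside:  g(g((g(c, b, a) · c) · g(c, c · n, c) · g(c, b, a) · d · a, g(a · c · (b · n), b · c · b · d, g(b, b, d)), (c · (a · d)) · (b · d) · d · g(c, c, c)), g(b · d, ((n · a) · (b · (d · g(d, b, d)))) · g(d, d, d) · b, g(c, c, c) · (c · d)), g(b · c · d · b · (c · b), g(c, d, d), d)) · a · a
  Inside:  g(g((g(c, b, a) · c) · g(c, c · n, c) · g(c, b, a) · d · a, g(a · c · (b · n), b · c · b · d, g(b, b, d)), (c · (a · d)) · (b · d) · d · g(c, c, c)), g(b · d, ((n · a) · (b · (d · g(d, b, d)))) · g(d, d, d) · b, g(c, c, c) · (c · d)), g(b · c · d · b · (c · b), g(c, d, d), d))  →  g(g(a · c · d · g(c, b, a) · g(c, b, a) · g(c, c, c), g(a · b · c, b · b · c · d, g(b, b, d)), a · b · c · d · d · d · g(c, c, c)), g(b · d, a · b · b · d · g(d, b, d) · g(d, d, d), c · d · g(c, c, c)), g(b · b · b · c · c · d, g(c, d, d), d))
  Sort:  a · a · g(g(a · c · d · g(c, b, a) · g(c, b, a) · g(c, c, c), g(a · b · c, b · b · c · d, g(b, b, d)), a · b · c · d · d · d · g(c, c, c)), g(b · d, a · b · b · d · g(d, b, d) · g(d, d, d), c · d · g(c, c, c)), g(b · b · b · c · c · d, g(c, d, d), d))
  Put back:  g(a · a · g(g(a · c · d · g(c, b, a) · g(c, b, a) · g(c, c, c), g(a · b · c, b · b · c · d, g(b, b, d)), a · b · c · d · d · d · g(c, c, c)), g(b · d, a · b · b · d · g(d, b, d) · g(d, d, d), c · d · g(c, c, c)), g(b · b · b · c · c · d, g(c, d, d), d)), b, b)
Right:  g(g(g(d · g(c, b, a) · a · a · c · b · c · g(c, c, c), g(g(c · n, b, a), (b · d) · c · b, g(b, b, d) · (n · n)), (g(c, c, c) · (c · b)) · d · d · a · d), g(d · b, (a · d) · (g(d, d, n · d) · g(d, b, d)) · b · b, g(c, c, c) · c · d), g(((b · b) · d) · (b · (c · c)), g(c, d, d), d)) · a · a, b, b)
  Work inside:  g(g(d · g(c, b, a) · a · a · c · b · c · g(c, c, c), g(g(c · n, b, a), (b · d) · c · b, g(b, b, d) · (n · n)), (g(c, c, c) · (c · b)) · d · d · a · d), g(d · b, (a · d) · (g(d, d, n · d) · g(d, b, d)) · b · b, g(c, c, c) · c · d), g(((b · b) · d) · (b · (c · c)), g(c, d, d), d)) · a · a
  Canonicalize subterm:  g(g(d · g(c, b, a) · a · a · c · b · c · g(c, c, c), g(g(c · n, b, a), (b · d) · c · b, g(b, b, d) · (n · n)), (g(c, c, c) · (c · b)) · d · d · a · d), g(d · b, (a · d) · (g(d, d, n · d) · g(d, b, d)) · b · b, g(c, c, c) · c · d), g(((b · b) · d) · (b · (c · c)), g(c, d, d), d))  →  g(g(a · a · b · c · c · d · g(c, b, a) · g(c, c, c), g(g(c, b, a), b · b · c · d, g(b, b, d)), a · b · c · d · d · d · g(c, c, c)), g(b · d, a · b · b · d · g(d, b, d) · g(d, d, d), c · d · g(c, c, c)), g(b · b · b · c · c · d, g(c, d, d), d))
  Sort arguments:  a · a · g(g(a · a · b · c · c · d · g(c, b, a) · g(c, c, c), g(g(c, b, a), b · b · c · d, g(b, b, d)), a · b · c · d · d · d · g(c, c, c)), g(b · d, a · b · b · d · g(d, b, d) · g(d, d, d), c · d · g(c, c, c)), g(b · b · b · c · c · d, g(c, d, d), d))
  Put back:  g(a · a · g(g(a · a · b · c · c · d · g(c, b, a) · g(c, c, c), g(g(c, b, a), b · b · c · d, g(b, b, d)), a · b · c · d · d · d · g(c, c, c)), g(b · d, a · b · b · d · g(d, b, d) · g(d, d, d), c · d · g(c, c, c)), g(b · b · b · c · c · d, g(c, d, d), d)), b, b)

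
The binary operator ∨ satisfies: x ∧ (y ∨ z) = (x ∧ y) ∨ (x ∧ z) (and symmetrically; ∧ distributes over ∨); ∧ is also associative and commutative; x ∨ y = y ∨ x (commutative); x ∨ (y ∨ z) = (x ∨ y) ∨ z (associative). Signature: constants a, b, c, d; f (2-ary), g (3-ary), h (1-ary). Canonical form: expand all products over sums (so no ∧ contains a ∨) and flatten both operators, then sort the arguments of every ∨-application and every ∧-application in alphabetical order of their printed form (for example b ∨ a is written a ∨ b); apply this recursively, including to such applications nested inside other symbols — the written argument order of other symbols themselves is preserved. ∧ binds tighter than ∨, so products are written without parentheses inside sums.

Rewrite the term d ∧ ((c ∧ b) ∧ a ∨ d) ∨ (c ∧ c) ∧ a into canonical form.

Answer: a ∧ b ∧ c ∧ d ∨ a ∧ c ∧ c ∨ d ∧ d

Derivation:
Expand:  a ∧ b ∧ c ∧ d ∨ d ∧ d ∨ a ∧ c ∧ c
Sort arguments:  a ∧ b ∧ c ∧ d ∨ a ∧ c ∧ c ∨ d ∧ d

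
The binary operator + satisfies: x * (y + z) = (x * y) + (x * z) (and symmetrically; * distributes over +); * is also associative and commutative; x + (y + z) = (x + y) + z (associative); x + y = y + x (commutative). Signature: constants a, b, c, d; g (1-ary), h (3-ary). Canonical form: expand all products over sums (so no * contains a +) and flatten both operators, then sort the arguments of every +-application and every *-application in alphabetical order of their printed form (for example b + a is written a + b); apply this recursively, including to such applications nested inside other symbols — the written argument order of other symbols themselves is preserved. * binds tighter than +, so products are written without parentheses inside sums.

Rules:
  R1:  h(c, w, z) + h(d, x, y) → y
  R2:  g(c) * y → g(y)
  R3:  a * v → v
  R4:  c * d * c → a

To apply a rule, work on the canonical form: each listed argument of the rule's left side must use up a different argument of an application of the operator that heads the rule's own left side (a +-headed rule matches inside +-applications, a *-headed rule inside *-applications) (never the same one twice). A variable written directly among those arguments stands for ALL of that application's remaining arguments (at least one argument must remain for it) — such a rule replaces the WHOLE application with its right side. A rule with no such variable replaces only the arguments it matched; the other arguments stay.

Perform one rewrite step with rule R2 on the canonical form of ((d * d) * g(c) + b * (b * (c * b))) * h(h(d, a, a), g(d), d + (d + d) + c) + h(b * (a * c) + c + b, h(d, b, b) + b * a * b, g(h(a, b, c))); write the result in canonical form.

Answer: b * b * b * c * h(h(d, a, a), g(d), c + d + d + d) + g(d * d * h(h(d, a, a), g(d), c + d + d + d)) + h(a * b * c + b + c, a * b * b + h(d, b, b), g(h(a, b, c)))

Derivation:
Canonical form:  b * b * b * c * h(h(d, a, a), g(d), c + d + d + d) + d * d * g(c) * h(h(d, a, a), g(d), c + d + d + d) + h(a * b * c + b + c, a * b * b + h(d, b, b), g(h(a, b, c)))
Match R2:  consume g(c);  y := d * d * h(h(d, a, a), g(d), c + d + d + d)
Every leftover argument binds to the variable; the entire application is replaced.
Result:  b * b * b * c * h(h(d, a, a), g(d), c + d + d + d) + g(d * d * h(h(d, a, a), g(d), c + d + d + d)) + h(a * b * c + b + c, a * b * b + h(d, b, b), g(h(a, b, c)))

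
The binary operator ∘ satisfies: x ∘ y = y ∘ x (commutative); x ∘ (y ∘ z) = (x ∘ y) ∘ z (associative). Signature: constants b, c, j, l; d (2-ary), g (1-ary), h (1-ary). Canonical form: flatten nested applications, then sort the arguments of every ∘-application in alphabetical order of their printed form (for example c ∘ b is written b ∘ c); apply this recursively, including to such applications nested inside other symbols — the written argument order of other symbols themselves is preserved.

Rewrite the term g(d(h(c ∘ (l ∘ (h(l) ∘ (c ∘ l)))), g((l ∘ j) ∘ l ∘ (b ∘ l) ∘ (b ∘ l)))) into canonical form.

Focus inside:  (l ∘ j) ∘ l ∘ (b ∘ l) ∘ (b ∘ l)
Flatten:  l ∘ j ∘ l ∘ b ∘ l ∘ b ∘ l
Sort arguments:  b ∘ b ∘ j ∘ l ∘ l ∘ l ∘ l
Put back:  g(d(h(c ∘ c ∘ h(l) ∘ l ∘ l), g(b ∘ b ∘ j ∘ l ∘ l ∘ l ∘ l)))

Answer: g(d(h(c ∘ c ∘ h(l) ∘ l ∘ l), g(b ∘ b ∘ j ∘ l ∘ l ∘ l ∘ l)))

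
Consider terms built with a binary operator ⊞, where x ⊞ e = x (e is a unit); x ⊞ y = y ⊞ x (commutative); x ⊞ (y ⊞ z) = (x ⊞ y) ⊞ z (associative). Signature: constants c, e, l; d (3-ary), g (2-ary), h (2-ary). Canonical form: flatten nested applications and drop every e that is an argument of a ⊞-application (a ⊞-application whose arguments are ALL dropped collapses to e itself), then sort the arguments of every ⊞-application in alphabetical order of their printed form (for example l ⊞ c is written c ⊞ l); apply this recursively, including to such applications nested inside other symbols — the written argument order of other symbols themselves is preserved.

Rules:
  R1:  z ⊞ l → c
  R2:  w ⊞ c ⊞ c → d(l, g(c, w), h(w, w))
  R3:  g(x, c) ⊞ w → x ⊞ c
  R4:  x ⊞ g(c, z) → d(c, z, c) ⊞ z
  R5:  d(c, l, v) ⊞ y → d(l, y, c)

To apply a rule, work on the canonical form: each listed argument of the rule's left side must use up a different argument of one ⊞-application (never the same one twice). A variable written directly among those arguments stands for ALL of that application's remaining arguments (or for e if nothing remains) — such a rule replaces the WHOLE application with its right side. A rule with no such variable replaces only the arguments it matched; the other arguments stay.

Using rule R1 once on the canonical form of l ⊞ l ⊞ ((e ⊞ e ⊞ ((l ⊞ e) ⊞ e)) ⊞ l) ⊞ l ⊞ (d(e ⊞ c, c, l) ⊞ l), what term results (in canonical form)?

Answer: c

Derivation:
Canonical form:  d(c, c, l) ⊞ l ⊞ l ⊞ l ⊞ l ⊞ l ⊞ l
Apply R1:  consuming l;  z := d(c, c, l) ⊞ l ⊞ l ⊞ l ⊞ l ⊞ l
The extension variable absorbs all remaining arguments, so the whole application is rewritten.
Giving:  c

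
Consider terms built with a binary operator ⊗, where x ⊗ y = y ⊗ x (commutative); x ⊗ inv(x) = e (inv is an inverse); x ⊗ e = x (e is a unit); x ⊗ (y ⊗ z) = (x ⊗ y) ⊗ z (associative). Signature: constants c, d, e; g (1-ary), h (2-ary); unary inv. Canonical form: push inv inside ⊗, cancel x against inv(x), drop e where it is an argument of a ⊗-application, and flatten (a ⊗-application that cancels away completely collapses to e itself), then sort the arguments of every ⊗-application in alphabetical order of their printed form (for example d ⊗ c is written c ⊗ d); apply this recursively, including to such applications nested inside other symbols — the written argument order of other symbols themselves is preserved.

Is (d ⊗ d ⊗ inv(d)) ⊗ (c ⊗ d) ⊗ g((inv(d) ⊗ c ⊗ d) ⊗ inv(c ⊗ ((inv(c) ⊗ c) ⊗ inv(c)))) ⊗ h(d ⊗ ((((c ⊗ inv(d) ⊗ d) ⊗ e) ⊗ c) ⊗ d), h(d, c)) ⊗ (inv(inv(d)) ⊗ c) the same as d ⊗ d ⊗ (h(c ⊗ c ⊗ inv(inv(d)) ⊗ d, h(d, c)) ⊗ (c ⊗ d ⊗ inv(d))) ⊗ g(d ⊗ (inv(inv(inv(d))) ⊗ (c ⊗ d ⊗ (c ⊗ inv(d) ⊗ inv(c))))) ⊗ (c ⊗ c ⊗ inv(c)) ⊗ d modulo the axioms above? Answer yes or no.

Left:  (d ⊗ d ⊗ inv(d)) ⊗ (c ⊗ d) ⊗ g((inv(d) ⊗ c ⊗ d) ⊗ inv(c ⊗ ((inv(c) ⊗ c) ⊗ inv(c)))) ⊗ h(d ⊗ ((((c ⊗ inv(d) ⊗ d) ⊗ e) ⊗ c) ⊗ d), h(d, c)) ⊗ (inv(inv(d)) ⊗ c)
  Push inv inside:  distribute inv over ⊗ and collapse double inv
  Collect:  d ⊗ d ⊗ d ⊗ c ⊗ c ⊗ g(c) ⊗ h(c ⊗ c ⊗ d ⊗ d, h(d, c))
  Sort arguments:  c ⊗ c ⊗ d ⊗ d ⊗ d ⊗ g(c) ⊗ h(c ⊗ c ⊗ d ⊗ d, h(d, c))
Right:  d ⊗ d ⊗ (h(c ⊗ c ⊗ inv(inv(d)) ⊗ d, h(d, c)) ⊗ (c ⊗ d ⊗ inv(d))) ⊗ g(d ⊗ (inv(inv(inv(d))) ⊗ (c ⊗ d ⊗ (c ⊗ inv(d) ⊗ inv(c))))) ⊗ (c ⊗ c ⊗ inv(c)) ⊗ d
  Push inv inside:  distribute inv over ⊗ and collapse double inv
  Collect:  d ⊗ d ⊗ d ⊗ h(c ⊗ c ⊗ d ⊗ d, h(d, c)) ⊗ c ⊗ c ⊗ g(c)
  Sort arguments:  c ⊗ c ⊗ d ⊗ d ⊗ d ⊗ g(c) ⊗ h(c ⊗ c ⊗ d ⊗ d, h(d, c))

Answer: yes — both canonical forms are c ⊗ c ⊗ d ⊗ d ⊗ d ⊗ g(c) ⊗ h(c ⊗ c ⊗ d ⊗ d, h(d, c))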